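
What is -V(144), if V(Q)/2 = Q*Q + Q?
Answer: -41760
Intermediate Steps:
V(Q) = 2*Q + 2*Q² (V(Q) = 2*(Q*Q + Q) = 2*(Q² + Q) = 2*(Q + Q²) = 2*Q + 2*Q²)
-V(144) = -2*144*(1 + 144) = -2*144*145 = -1*41760 = -41760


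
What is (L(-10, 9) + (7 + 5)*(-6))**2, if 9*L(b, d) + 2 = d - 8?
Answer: 421201/81 ≈ 5200.0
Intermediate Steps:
L(b, d) = -10/9 + d/9 (L(b, d) = -2/9 + (d - 8)/9 = -2/9 + (-8 + d)/9 = -2/9 + (-8/9 + d/9) = -10/9 + d/9)
(L(-10, 9) + (7 + 5)*(-6))**2 = ((-10/9 + (1/9)*9) + (7 + 5)*(-6))**2 = ((-10/9 + 1) + 12*(-6))**2 = (-1/9 - 72)**2 = (-649/9)**2 = 421201/81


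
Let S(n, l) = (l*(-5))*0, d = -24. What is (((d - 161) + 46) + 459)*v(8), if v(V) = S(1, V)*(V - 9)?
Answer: 0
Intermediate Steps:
S(n, l) = 0 (S(n, l) = -5*l*0 = 0)
v(V) = 0 (v(V) = 0*(V - 9) = 0*(-9 + V) = 0)
(((d - 161) + 46) + 459)*v(8) = (((-24 - 161) + 46) + 459)*0 = ((-185 + 46) + 459)*0 = (-139 + 459)*0 = 320*0 = 0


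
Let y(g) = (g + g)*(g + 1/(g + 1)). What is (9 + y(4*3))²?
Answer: 15093225/169 ≈ 89309.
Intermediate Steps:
y(g) = 2*g*(g + 1/(1 + g)) (y(g) = (2*g)*(g + 1/(1 + g)) = 2*g*(g + 1/(1 + g)))
(9 + y(4*3))² = (9 + 2*(4*3)*(1 + 4*3 + (4*3)²)/(1 + 4*3))² = (9 + 2*12*(1 + 12 + 12²)/(1 + 12))² = (9 + 2*12*(1 + 12 + 144)/13)² = (9 + 2*12*(1/13)*157)² = (9 + 3768/13)² = (3885/13)² = 15093225/169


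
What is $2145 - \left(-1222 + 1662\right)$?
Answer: $1705$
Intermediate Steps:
$2145 - \left(-1222 + 1662\right) = 2145 - 440 = 1705$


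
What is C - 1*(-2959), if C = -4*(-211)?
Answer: 3803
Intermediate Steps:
C = 844
C - 1*(-2959) = 844 - 1*(-2959) = 844 + 2959 = 3803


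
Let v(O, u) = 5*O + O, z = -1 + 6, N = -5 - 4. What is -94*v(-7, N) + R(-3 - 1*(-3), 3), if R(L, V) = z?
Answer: 3953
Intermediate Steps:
N = -9
z = 5
R(L, V) = 5
v(O, u) = 6*O
-94*v(-7, N) + R(-3 - 1*(-3), 3) = -564*(-7) + 5 = -94*(-42) + 5 = 3948 + 5 = 3953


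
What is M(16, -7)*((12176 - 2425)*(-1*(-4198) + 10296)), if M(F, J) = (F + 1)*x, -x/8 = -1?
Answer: 19221015184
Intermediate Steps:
x = 8 (x = -8*(-1) = 8)
M(F, J) = 8 + 8*F (M(F, J) = (F + 1)*8 = (1 + F)*8 = 8 + 8*F)
M(16, -7)*((12176 - 2425)*(-1*(-4198) + 10296)) = (8 + 8*16)*((12176 - 2425)*(-1*(-4198) + 10296)) = (8 + 128)*(9751*(4198 + 10296)) = 136*(9751*14494) = 136*141330994 = 19221015184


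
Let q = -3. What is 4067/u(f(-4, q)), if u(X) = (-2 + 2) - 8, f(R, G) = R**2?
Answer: -4067/8 ≈ -508.38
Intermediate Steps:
u(X) = -8 (u(X) = 0 - 8 = -8)
4067/u(f(-4, q)) = 4067/(-8) = 4067*(-1/8) = -4067/8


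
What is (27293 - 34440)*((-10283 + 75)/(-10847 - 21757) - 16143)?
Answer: 85490491457/741 ≈ 1.1537e+8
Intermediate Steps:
(27293 - 34440)*((-10283 + 75)/(-10847 - 21757) - 16143) = -7147*(-10208/(-32604) - 16143) = -7147*(-10208*(-1/32604) - 16143) = -7147*(232/741 - 16143) = -7147*(-11961731/741) = 85490491457/741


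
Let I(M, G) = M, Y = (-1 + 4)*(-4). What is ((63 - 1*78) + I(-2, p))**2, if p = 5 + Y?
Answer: 289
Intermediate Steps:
Y = -12 (Y = 3*(-4) = -12)
p = -7 (p = 5 - 12 = -7)
((63 - 1*78) + I(-2, p))**2 = ((63 - 1*78) - 2)**2 = ((63 - 78) - 2)**2 = (-15 - 2)**2 = (-17)**2 = 289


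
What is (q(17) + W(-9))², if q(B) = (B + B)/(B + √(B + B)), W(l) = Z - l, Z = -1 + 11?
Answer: 101897/225 - 1276*√34/225 ≈ 419.81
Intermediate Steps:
Z = 10
W(l) = 10 - l
q(B) = 2*B/(B + √2*√B) (q(B) = (2*B)/(B + √(2*B)) = (2*B)/(B + √2*√B) = 2*B/(B + √2*√B))
(q(17) + W(-9))² = (2*17/(17 + √2*√17) + (10 - 1*(-9)))² = (2*17/(17 + √34) + (10 + 9))² = (34/(17 + √34) + 19)² = (19 + 34/(17 + √34))²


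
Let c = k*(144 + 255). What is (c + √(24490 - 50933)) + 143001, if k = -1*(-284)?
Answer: 256317 + I*√26443 ≈ 2.5632e+5 + 162.61*I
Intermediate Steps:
k = 284
c = 113316 (c = 284*(144 + 255) = 284*399 = 113316)
(c + √(24490 - 50933)) + 143001 = (113316 + √(24490 - 50933)) + 143001 = (113316 + √(-26443)) + 143001 = (113316 + I*√26443) + 143001 = 256317 + I*√26443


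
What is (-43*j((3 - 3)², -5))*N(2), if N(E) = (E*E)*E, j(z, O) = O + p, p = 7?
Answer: -688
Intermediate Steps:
j(z, O) = 7 + O (j(z, O) = O + 7 = 7 + O)
N(E) = E³ (N(E) = E²*E = E³)
(-43*j((3 - 3)², -5))*N(2) = -43*(7 - 5)*2³ = -43*2*8 = -86*8 = -688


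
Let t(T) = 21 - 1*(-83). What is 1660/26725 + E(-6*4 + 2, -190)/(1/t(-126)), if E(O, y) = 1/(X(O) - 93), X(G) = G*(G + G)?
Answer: 169276/935375 ≈ 0.18097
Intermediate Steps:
X(G) = 2*G² (X(G) = G*(2*G) = 2*G²)
t(T) = 104 (t(T) = 21 + 83 = 104)
E(O, y) = 1/(-93 + 2*O²) (E(O, y) = 1/(2*O² - 93) = 1/(-93 + 2*O²))
1660/26725 + E(-6*4 + 2, -190)/(1/t(-126)) = 1660/26725 + 1/((-93 + 2*(-6*4 + 2)²)*(1/104)) = 1660*(1/26725) + 1/((-93 + 2*(-24 + 2)²)*(1/104)) = 332/5345 + 104/(-93 + 2*(-22)²) = 332/5345 + 104/(-93 + 2*484) = 332/5345 + 104/(-93 + 968) = 332/5345 + 104/875 = 169276/935375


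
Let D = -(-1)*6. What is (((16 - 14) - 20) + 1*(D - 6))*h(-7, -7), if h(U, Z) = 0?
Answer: 0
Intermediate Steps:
D = 6 (D = -1*(-6) = 6)
(((16 - 14) - 20) + 1*(D - 6))*h(-7, -7) = (((16 - 14) - 20) + 1*(6 - 6))*0 = ((2 - 20) + 1*0)*0 = (-18 + 0)*0 = -18*0 = 0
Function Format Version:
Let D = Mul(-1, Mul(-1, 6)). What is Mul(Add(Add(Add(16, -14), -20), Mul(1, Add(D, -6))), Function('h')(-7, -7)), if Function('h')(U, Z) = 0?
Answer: 0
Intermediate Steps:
D = 6 (D = Mul(-1, -6) = 6)
Mul(Add(Add(Add(16, -14), -20), Mul(1, Add(D, -6))), Function('h')(-7, -7)) = Mul(Add(Add(Add(16, -14), -20), Mul(1, Add(6, -6))), 0) = Mul(Add(Add(2, -20), Mul(1, 0)), 0) = Mul(Add(-18, 0), 0) = Mul(-18, 0) = 0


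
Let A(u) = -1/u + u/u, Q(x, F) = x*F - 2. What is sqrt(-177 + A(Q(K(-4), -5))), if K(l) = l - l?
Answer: 3*I*sqrt(78)/2 ≈ 13.248*I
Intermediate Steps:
K(l) = 0
Q(x, F) = -2 + F*x (Q(x, F) = F*x - 2 = -2 + F*x)
A(u) = 1 - 1/u (A(u) = -1/u + 1 = 1 - 1/u)
sqrt(-177 + A(Q(K(-4), -5))) = sqrt(-177 + (-1 + (-2 - 5*0))/(-2 - 5*0)) = sqrt(-177 + (-1 + (-2 + 0))/(-2 + 0)) = sqrt(-177 + (-1 - 2)/(-2)) = sqrt(-177 - 1/2*(-3)) = sqrt(-177 + 3/2) = sqrt(-351/2) = 3*I*sqrt(78)/2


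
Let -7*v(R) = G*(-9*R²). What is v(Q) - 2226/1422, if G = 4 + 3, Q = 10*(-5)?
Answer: 5332129/237 ≈ 22498.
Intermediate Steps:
Q = -50
G = 7
v(R) = 9*R² (v(R) = -(-9)*R² = 9*R²)
v(Q) - 2226/1422 = 9*(-50)² - 2226/1422 = 9*2500 - 2226/1422 = 22500 - 1*371/237 = 22500 - 371/237 = 5332129/237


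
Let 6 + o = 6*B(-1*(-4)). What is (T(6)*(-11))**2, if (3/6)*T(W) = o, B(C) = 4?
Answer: 156816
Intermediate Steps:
o = 18 (o = -6 + 6*4 = -6 + 24 = 18)
T(W) = 36 (T(W) = 2*18 = 36)
(T(6)*(-11))**2 = (36*(-11))**2 = (-396)**2 = 156816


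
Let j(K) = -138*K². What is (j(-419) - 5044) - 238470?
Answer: -24470932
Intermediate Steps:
(j(-419) - 5044) - 238470 = (-138*(-419)² - 5044) - 238470 = (-138*175561 - 5044) - 238470 = (-24227418 - 5044) - 238470 = -24232462 - 238470 = -24470932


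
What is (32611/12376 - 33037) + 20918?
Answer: -149952133/12376 ≈ -12116.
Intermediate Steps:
(32611/12376 - 33037) + 20918 = -408833301/12376 + 20918 = -149952133/12376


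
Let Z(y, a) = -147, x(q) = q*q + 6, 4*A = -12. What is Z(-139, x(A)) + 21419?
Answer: 21272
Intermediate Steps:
A = -3 (A = (¼)*(-12) = -3)
x(q) = 6 + q² (x(q) = q² + 6 = 6 + q²)
Z(-139, x(A)) + 21419 = -147 + 21419 = 21272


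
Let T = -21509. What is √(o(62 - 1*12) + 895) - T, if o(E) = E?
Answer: 21509 + 3*√105 ≈ 21540.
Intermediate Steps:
√(o(62 - 1*12) + 895) - T = √((62 - 1*12) + 895) - 1*(-21509) = √((62 - 12) + 895) + 21509 = √(50 + 895) + 21509 = √945 + 21509 = 3*√105 + 21509 = 21509 + 3*√105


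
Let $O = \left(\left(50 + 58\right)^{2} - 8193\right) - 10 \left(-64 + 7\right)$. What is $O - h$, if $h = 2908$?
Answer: $1133$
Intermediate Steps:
$O = 4041$ ($O = \left(108^{2} - 8193\right) - -570 = \left(11664 - 8193\right) + 570 = 3471 + 570 = 4041$)
$O - h = 4041 - 2908 = 1133$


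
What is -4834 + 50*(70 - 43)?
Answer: -3484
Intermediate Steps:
-4834 + 50*(70 - 43) = -4834 + 50*27 = -4834 + 1350 = -3484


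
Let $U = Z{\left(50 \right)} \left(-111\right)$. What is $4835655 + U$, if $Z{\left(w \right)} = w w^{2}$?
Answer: $-9039345$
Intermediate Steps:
$Z{\left(w \right)} = w^{3}$
$U = -13875000$ ($U = 50^{3} \left(-111\right) = 125000 \left(-111\right) = -13875000$)
$4835655 + U = 4835655 - 13875000 = -9039345$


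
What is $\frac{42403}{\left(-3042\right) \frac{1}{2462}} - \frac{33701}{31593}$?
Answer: $- \frac{549715203790}{16017651} \approx -34319.0$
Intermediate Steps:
$\frac{42403}{\left(-3042\right) \frac{1}{2462}} - \frac{33701}{31593} = \frac{42403}{- \frac{1521}{1231}} - \frac{33701}{31593} = 42403 \left(- \frac{1231}{1521}\right) - \frac{33701}{31593} = - \frac{52198093}{1521} - \frac{33701}{31593} = - \frac{549715203790}{16017651}$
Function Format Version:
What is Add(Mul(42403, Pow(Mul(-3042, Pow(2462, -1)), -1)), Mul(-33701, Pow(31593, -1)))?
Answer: Rational(-549715203790, 16017651) ≈ -34319.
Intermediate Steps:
Add(Mul(42403, Pow(Mul(-3042, Pow(2462, -1)), -1)), Mul(-33701, Pow(31593, -1))) = Add(Mul(42403, Pow(Mul(-3042, Rational(1, 2462)), -1)), Mul(-33701, Rational(1, 31593))) = Add(Mul(42403, Pow(Rational(-1521, 1231), -1)), Rational(-33701, 31593)) = Add(Mul(42403, Rational(-1231, 1521)), Rational(-33701, 31593)) = Add(Rational(-52198093, 1521), Rational(-33701, 31593)) = Rational(-549715203790, 16017651)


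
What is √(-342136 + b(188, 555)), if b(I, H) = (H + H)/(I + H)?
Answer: I*√188875011934/743 ≈ 584.92*I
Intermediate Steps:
b(I, H) = 2*H/(H + I) (b(I, H) = (2*H)/(H + I) = 2*H/(H + I))
√(-342136 + b(188, 555)) = √(-342136 + 2*555/(555 + 188)) = √(-342136 + 2*555/743) = √(-342136 + 2*555*(1/743)) = √(-342136 + 1110/743) = √(-254205938/743) = I*√188875011934/743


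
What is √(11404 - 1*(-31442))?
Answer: √42846 ≈ 206.99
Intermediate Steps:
√(11404 - 1*(-31442)) = √(11404 + 31442) = √42846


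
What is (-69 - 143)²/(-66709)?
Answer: -44944/66709 ≈ -0.67373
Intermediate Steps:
(-69 - 143)²/(-66709) = (-212)²*(-1/66709) = 44944*(-1/66709) = -44944/66709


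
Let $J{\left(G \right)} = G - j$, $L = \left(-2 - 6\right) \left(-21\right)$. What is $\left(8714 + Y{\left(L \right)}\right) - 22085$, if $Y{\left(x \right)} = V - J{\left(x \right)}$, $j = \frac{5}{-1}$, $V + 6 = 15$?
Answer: $-13535$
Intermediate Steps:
$L = 168$ ($L = \left(-2 - 6\right) \left(-21\right) = \left(-8\right) \left(-21\right) = 168$)
$V = 9$ ($V = -6 + 15 = 9$)
$j = -5$ ($j = 5 \left(-1\right) = -5$)
$J{\left(G \right)} = 5 + G$ ($J{\left(G \right)} = G - -5 = G + 5 = 5 + G$)
$Y{\left(x \right)} = 4 - x$ ($Y{\left(x \right)} = 9 - \left(5 + x\right) = 4 - x$)
$\left(8714 + Y{\left(L \right)}\right) - 22085 = \left(8714 + \left(4 - 168\right)\right) - 22085 = \left(8714 - 164\right) - 22085 = 8550 - 22085 = -13535$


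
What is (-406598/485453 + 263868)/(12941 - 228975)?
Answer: -4926734831/4033628977 ≈ -1.2214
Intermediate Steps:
(-406598/485453 + 263868)/(12941 - 228975) = (-406598*1/485453 + 263868)/(-216034) = (-406598/485453 + 263868)*(-1/216034) = (128095105606/485453)*(-1/216034) = -4926734831/4033628977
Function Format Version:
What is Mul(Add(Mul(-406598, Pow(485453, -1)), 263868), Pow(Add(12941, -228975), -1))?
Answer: Rational(-4926734831, 4033628977) ≈ -1.2214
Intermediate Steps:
Mul(Add(Mul(-406598, Pow(485453, -1)), 263868), Pow(Add(12941, -228975), -1)) = Mul(Add(Mul(-406598, Rational(1, 485453)), 263868), Pow(-216034, -1)) = Mul(Add(Rational(-406598, 485453), 263868), Rational(-1, 216034)) = Mul(Rational(128095105606, 485453), Rational(-1, 216034)) = Rational(-4926734831, 4033628977)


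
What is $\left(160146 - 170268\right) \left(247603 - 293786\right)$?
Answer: $467464326$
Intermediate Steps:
$\left(160146 - 170268\right) \left(247603 - 293786\right) = \left(-10122\right) \left(-46183\right) = 467464326$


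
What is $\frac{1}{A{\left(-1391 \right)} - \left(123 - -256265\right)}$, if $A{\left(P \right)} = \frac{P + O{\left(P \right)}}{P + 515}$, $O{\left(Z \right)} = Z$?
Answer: $- \frac{438}{112296553} \approx -3.9004 \cdot 10^{-6}$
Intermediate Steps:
$A{\left(P \right)} = \frac{2 P}{515 + P}$ ($A{\left(P \right)} = \frac{P + P}{P + 515} = \frac{2 P}{515 + P}$)
$\frac{1}{A{\left(-1391 \right)} - \left(123 - -256265\right)} = \frac{1}{2 \left(-1391\right) \frac{1}{515 - 1391} - \left(123 - -256265\right)} = \frac{1}{2 \left(-1391\right) \frac{1}{-876} - \left(123 + 256265\right)} = \frac{1}{2 \left(-1391\right) \left(- \frac{1}{876}\right) - 256388} = \frac{1}{\frac{1391}{438} - 256388} = \frac{1}{- \frac{112296553}{438}} = - \frac{438}{112296553}$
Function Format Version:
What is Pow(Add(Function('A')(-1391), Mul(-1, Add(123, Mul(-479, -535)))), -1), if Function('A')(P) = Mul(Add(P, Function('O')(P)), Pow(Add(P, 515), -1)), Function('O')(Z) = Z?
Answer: Rational(-438, 112296553) ≈ -3.9004e-6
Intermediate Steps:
Function('A')(P) = Mul(2, P, Pow(Add(515, P), -1)) (Function('A')(P) = Mul(Add(P, P), Pow(Add(P, 515), -1)) = Mul(Mul(2, P), Pow(Add(515, P), -1)) = Mul(2, P, Pow(Add(515, P), -1)))
Pow(Add(Function('A')(-1391), Mul(-1, Add(123, Mul(-479, -535)))), -1) = Pow(Add(Mul(2, -1391, Pow(Add(515, -1391), -1)), Mul(-1, Add(123, Mul(-479, -535)))), -1) = Pow(Add(Mul(2, -1391, Pow(-876, -1)), Mul(-1, Add(123, 256265))), -1) = Pow(Add(Mul(2, -1391, Rational(-1, 876)), Mul(-1, 256388)), -1) = Pow(Add(Rational(1391, 438), -256388), -1) = Pow(Rational(-112296553, 438), -1) = Rational(-438, 112296553)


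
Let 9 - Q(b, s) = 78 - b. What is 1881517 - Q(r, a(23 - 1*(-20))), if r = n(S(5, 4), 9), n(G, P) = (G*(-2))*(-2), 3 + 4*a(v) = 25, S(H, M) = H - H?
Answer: 1881586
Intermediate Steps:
S(H, M) = 0
a(v) = 11/2 (a(v) = -¾ + (¼)*25 = -¾ + 25/4 = 11/2)
n(G, P) = 4*G (n(G, P) = -2*G*(-2) = 4*G)
r = 0 (r = 4*0 = 0)
Q(b, s) = -69 + b (Q(b, s) = 9 - (78 - b) = 9 + (-78 + b) = -69 + b)
1881517 - Q(r, a(23 - 1*(-20))) = 1881517 - (-69 + 0) = 1881517 - 1*(-69) = 1881517 + 69 = 1881586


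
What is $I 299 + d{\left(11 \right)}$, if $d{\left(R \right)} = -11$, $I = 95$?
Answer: $28394$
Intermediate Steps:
$I 299 + d{\left(11 \right)} = 95 \cdot 299 - 11 = 28405 - 11 = 28394$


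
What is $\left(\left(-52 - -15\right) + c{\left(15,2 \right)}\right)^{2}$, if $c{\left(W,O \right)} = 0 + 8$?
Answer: $841$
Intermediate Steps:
$c{\left(W,O \right)} = 8$
$\left(\left(-52 - -15\right) + c{\left(15,2 \right)}\right)^{2} = \left(\left(-52 - -15\right) + 8\right)^{2} = \left(\left(-52 + 15\right) + 8\right)^{2} = \left(-37 + 8\right)^{2} = \left(-29\right)^{2} = 841$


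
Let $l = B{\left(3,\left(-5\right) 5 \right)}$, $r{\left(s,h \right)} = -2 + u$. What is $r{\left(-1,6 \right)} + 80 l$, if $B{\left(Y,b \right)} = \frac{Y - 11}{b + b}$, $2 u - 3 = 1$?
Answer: $\frac{64}{5} \approx 12.8$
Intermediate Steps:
$u = 2$ ($u = \frac{3}{2} + \frac{1}{2} \cdot 1 = \frac{3}{2} + \frac{1}{2} = 2$)
$r{\left(s,h \right)} = 0$ ($r{\left(s,h \right)} = -2 + 2 = 0$)
$B{\left(Y,b \right)} = \frac{-11 + Y}{2 b}$
$l = \frac{4}{25}$ ($l = \frac{-11 + 3}{2 \left(\left(-5\right) 5\right)} = \frac{1}{2} \frac{1}{-25} \left(-8\right) = \frac{1}{2} \left(- \frac{1}{25}\right) \left(-8\right) = \frac{4}{25} \approx 0.16$)
$r{\left(-1,6 \right)} + 80 l = 0 + 80 \cdot \frac{4}{25} = 0 + \frac{64}{5} = \frac{64}{5}$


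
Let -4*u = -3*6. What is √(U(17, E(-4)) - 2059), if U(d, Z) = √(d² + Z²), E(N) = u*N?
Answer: √(-2059 + √613) ≈ 45.103*I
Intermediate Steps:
u = 9/2 (u = -(-3)*6/4 = -¼*(-18) = 9/2 ≈ 4.5000)
E(N) = 9*N/2
U(d, Z) = √(Z² + d²)
√(U(17, E(-4)) - 2059) = √(√(((9/2)*(-4))² + 17²) - 2059) = √(√((-18)² + 289) - 2059) = √(√(324 + 289) - 2059) = √(√613 - 2059) = √(-2059 + √613)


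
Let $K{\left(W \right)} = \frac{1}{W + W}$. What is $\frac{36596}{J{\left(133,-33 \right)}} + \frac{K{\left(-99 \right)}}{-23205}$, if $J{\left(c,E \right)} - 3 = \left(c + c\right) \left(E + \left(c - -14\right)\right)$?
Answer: $\frac{5095261999}{4222428210} \approx 1.2067$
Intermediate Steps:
$K{\left(W \right)} = \frac{1}{2 W}$
$J{\left(c,E \right)} = 3 + 2 c \left(14 + E + c\right)$ ($J{\left(c,E \right)} = 3 + \left(c + c\right) \left(E + \left(c - -14\right)\right) = 3 + 2 c \left(E + \left(c + 14\right)\right) = 3 + 2 c \left(E + \left(14 + c\right)\right) = 3 + 2 c \left(14 + E + c\right)$)
$\frac{36596}{J{\left(133,-33 \right)}} + \frac{K{\left(-99 \right)}}{-23205} = \frac{36596}{3 + 2 \cdot 133^{2} + 28 \cdot 133 + 2 \left(-33\right) 133} + \frac{\frac{1}{2} \frac{1}{-99}}{-23205} = \frac{36596}{3 + 2 \cdot 17689 + 3724 - 8778} + \frac{1}{2} \left(- \frac{1}{99}\right) \left(- \frac{1}{23205}\right) = \frac{36596}{3 + 35378 + 3724 - 8778} - - \frac{1}{4594590} = \frac{36596}{30327} + \frac{1}{4594590} = \frac{5095261999}{4222428210}$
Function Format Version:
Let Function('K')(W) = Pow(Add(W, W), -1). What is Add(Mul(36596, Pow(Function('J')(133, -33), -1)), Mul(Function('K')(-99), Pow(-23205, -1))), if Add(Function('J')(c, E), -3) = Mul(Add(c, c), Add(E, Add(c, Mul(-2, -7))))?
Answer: Rational(5095261999, 4222428210) ≈ 1.2067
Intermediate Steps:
Function('K')(W) = Mul(Rational(1, 2), Pow(W, -1)) (Function('K')(W) = Pow(Mul(2, W), -1) = Mul(Rational(1, 2), Pow(W, -1)))
Function('J')(c, E) = Add(3, Mul(2, c, Add(14, E, c))) (Function('J')(c, E) = Add(3, Mul(Add(c, c), Add(E, Add(c, Mul(-2, -7))))) = Add(3, Mul(Mul(2, c), Add(E, Add(c, 14)))) = Add(3, Mul(Mul(2, c), Add(E, Add(14, c)))) = Add(3, Mul(Mul(2, c), Add(14, E, c))) = Add(3, Mul(2, c, Add(14, E, c))))
Add(Mul(36596, Pow(Function('J')(133, -33), -1)), Mul(Function('K')(-99), Pow(-23205, -1))) = Add(Mul(36596, Pow(Add(3, Mul(2, Pow(133, 2)), Mul(28, 133), Mul(2, -33, 133)), -1)), Mul(Mul(Rational(1, 2), Pow(-99, -1)), Pow(-23205, -1))) = Add(Mul(36596, Pow(Add(3, Mul(2, 17689), 3724, -8778), -1)), Mul(Mul(Rational(1, 2), Rational(-1, 99)), Rational(-1, 23205))) = Add(Mul(36596, Pow(Add(3, 35378, 3724, -8778), -1)), Mul(Rational(-1, 198), Rational(-1, 23205))) = Add(Mul(36596, Pow(30327, -1)), Rational(1, 4594590)) = Add(Mul(36596, Rational(1, 30327)), Rational(1, 4594590)) = Add(Rational(36596, 30327), Rational(1, 4594590)) = Rational(5095261999, 4222428210)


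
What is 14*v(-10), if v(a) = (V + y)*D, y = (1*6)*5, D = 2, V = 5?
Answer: 980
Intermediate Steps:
y = 30 (y = 6*5 = 30)
v(a) = 70 (v(a) = (5 + 30)*2 = 35*2 = 70)
14*v(-10) = 14*70 = 980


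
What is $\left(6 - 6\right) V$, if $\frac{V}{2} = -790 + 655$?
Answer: $0$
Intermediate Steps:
$V = -270$ ($V = 2 \left(-790 + 655\right) = 2 \left(-135\right) = -270$)
$\left(6 - 6\right) V = \left(6 - 6\right) \left(-270\right) = 0 \left(-270\right) = 0$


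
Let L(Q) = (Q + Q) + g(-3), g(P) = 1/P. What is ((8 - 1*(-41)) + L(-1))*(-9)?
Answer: -420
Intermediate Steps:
g(P) = 1/P
L(Q) = -⅓ + 2*Q (L(Q) = (Q + Q) + 1/(-3) = 2*Q - ⅓ = -⅓ + 2*Q)
((8 - 1*(-41)) + L(-1))*(-9) = ((8 - 1*(-41)) + (-⅓ + 2*(-1)))*(-9) = ((8 + 41) + (-⅓ - 2))*(-9) = (49 - 7/3)*(-9) = (140/3)*(-9) = -420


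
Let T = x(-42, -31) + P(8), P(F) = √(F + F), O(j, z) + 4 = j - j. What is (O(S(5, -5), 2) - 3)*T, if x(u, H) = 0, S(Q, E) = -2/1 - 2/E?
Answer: -28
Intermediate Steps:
S(Q, E) = -2 - 2/E (S(Q, E) = -2*1 - 2/E = -2 - 2/E)
O(j, z) = -4 (O(j, z) = -4 + (j - j) = -4 + 0 = -4)
P(F) = √2*√F (P(F) = √(2*F) = √2*√F)
T = 4 (T = 0 + √2*√8 = 0 + √2*(2*√2) = 0 + 4 = 4)
(O(S(5, -5), 2) - 3)*T = (-4 - 3)*4 = -7*4 = -28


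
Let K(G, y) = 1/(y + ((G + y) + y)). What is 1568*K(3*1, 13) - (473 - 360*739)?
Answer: 796813/3 ≈ 2.6560e+5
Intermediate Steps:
K(G, y) = 1/(G + 3*y) (K(G, y) = 1/(y + (G + 2*y)) = 1/(G + 3*y))
1568*K(3*1, 13) - (473 - 360*739) = 1568/(3*1 + 3*13) - (473 - 360*739) = 1568/(3 + 39) - (473 - 266040) = 1568/42 - 1*(-265567) = 1568*(1/42) + 265567 = 112/3 + 265567 = 796813/3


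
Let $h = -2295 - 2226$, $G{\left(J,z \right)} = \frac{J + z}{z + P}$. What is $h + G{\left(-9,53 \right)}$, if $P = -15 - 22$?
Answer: $- \frac{18073}{4} \approx -4518.3$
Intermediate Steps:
$P = -37$
$G{\left(J,z \right)} = \frac{J + z}{-37 + z}$ ($G{\left(J,z \right)} = \frac{J + z}{z - 37} = \frac{J + z}{-37 + z}$)
$h = -4521$ ($h = -2295 - 2226 = -4521$)
$h + G{\left(-9,53 \right)} = -4521 + \frac{-9 + 53}{-37 + 53} = -4521 + \frac{1}{16} \cdot 44 = -4521 + \frac{11}{4} = - \frac{18073}{4}$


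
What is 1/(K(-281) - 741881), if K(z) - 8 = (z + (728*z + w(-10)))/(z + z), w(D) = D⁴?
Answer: -562/416737777 ≈ -1.3486e-6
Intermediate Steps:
K(z) = 8 + (10000 + 729*z)/(2*z) (K(z) = 8 + (z + (728*z + (-10)⁴))/(z + z) = 8 + (z + (728*z + 10000))/((2*z)) = 8 + (z + (10000 + 728*z))*(1/(2*z)) = 8 + (10000 + 729*z)*(1/(2*z)) = 8 + (10000 + 729*z)/(2*z))
1/(K(-281) - 741881) = 1/((745/2 + 5000/(-281)) - 741881) = 1/((745/2 + 5000*(-1/281)) - 741881) = 1/((745/2 - 5000/281) - 741881) = 1/(199345/562 - 741881) = 1/(-416737777/562) = -562/416737777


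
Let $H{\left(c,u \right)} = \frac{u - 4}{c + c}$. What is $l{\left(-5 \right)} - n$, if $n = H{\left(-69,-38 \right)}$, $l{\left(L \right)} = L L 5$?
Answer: $\frac{2868}{23} \approx 124.7$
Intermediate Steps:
$l{\left(L \right)} = 5 L^{2}$ ($l{\left(L \right)} = L^{2} \cdot 5 = 5 L^{2}$)
$H{\left(c,u \right)} = \frac{-4 + u}{2 c}$
$n = \frac{7}{23}$ ($n = \frac{-4 - 38}{2 \left(-69\right)} = \frac{1}{2} \left(- \frac{1}{69}\right) \left(-42\right) = \frac{7}{23} \approx 0.30435$)
$l{\left(-5 \right)} - n = 5 \left(-5\right)^{2} - \frac{7}{23} = 5 \cdot 25 - \frac{7}{23} = 125 - \frac{7}{23} = \frac{2868}{23}$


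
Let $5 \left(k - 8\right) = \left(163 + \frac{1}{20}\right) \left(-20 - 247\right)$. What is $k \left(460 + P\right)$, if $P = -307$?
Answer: $- \frac{133092711}{100} \approx -1.3309 \cdot 10^{6}$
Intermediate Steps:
$k = - \frac{869887}{100}$ ($k = 8 + \frac{\left(163 + \frac{1}{20}\right) \left(-20 - 247\right)}{5} = 8 + \frac{\left(163 + \frac{1}{20}\right) \left(-267\right)}{5} = 8 + \frac{\frac{3261}{20} \left(-267\right)}{5} = 8 + \frac{1}{5} \left(- \frac{870687}{20}\right) = 8 - \frac{870687}{100} = - \frac{869887}{100} \approx -8698.9$)
$k \left(460 + P\right) = - \frac{869887 \left(460 - 307\right)}{100} = \left(- \frac{869887}{100}\right) 153 = - \frac{133092711}{100}$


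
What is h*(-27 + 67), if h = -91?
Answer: -3640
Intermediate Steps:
h*(-27 + 67) = -91*(-27 + 67) = -91*40 = -3640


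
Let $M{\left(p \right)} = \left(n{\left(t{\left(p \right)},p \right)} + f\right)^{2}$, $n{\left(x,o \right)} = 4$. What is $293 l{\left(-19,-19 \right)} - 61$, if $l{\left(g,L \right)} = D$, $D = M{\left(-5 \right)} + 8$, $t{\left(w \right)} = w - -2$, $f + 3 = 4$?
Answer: $9608$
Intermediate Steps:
$f = 1$ ($f = -3 + 4 = 1$)
$t{\left(w \right)} = 2 + w$ ($t{\left(w \right)} = w + 2 = 2 + w$)
$M{\left(p \right)} = 25$ ($M{\left(p \right)} = \left(4 + 1\right)^{2} = 5^{2} = 25$)
$D = 33$ ($D = 25 + 8 = 33$)
$l{\left(g,L \right)} = 33$
$293 l{\left(-19,-19 \right)} - 61 = 293 \cdot 33 - 61 = 9669 - 61 = 9608$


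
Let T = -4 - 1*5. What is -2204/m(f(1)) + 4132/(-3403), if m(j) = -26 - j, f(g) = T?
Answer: 7429968/57851 ≈ 128.43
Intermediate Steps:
T = -9 (T = -4 - 5 = -9)
f(g) = -9
-2204/m(f(1)) + 4132/(-3403) = -2204/(-26 - 1*(-9)) + 4132/(-3403) = -2204/(-26 + 9) + 4132*(-1/3403) = -2204/(-17) - 4132/3403 = -2204*(-1/17) - 4132/3403 = 2204/17 - 4132/3403 = 7429968/57851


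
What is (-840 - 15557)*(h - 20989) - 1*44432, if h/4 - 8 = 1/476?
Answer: 40886895746/119 ≈ 3.4359e+8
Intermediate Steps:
h = 3809/119 (h = 32 + 4/476 = 32 + 4*(1/476) = 32 + 1/119 = 3809/119 ≈ 32.008)
(-840 - 15557)*(h - 20989) - 1*44432 = (-840 - 15557)*(3809/119 - 20989) - 1*44432 = -16397*(-2493882/119) - 44432 = 40892183154/119 - 44432 = 40886895746/119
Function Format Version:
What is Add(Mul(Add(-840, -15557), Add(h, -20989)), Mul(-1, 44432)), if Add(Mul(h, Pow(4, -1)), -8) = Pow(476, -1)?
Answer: Rational(40886895746, 119) ≈ 3.4359e+8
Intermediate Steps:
h = Rational(3809, 119) (h = Add(32, Mul(4, Pow(476, -1))) = Add(32, Mul(4, Rational(1, 476))) = Add(32, Rational(1, 119)) = Rational(3809, 119) ≈ 32.008)
Add(Mul(Add(-840, -15557), Add(h, -20989)), Mul(-1, 44432)) = Add(Mul(Add(-840, -15557), Add(Rational(3809, 119), -20989)), Mul(-1, 44432)) = Add(Mul(-16397, Rational(-2493882, 119)), -44432) = Add(Rational(40892183154, 119), -44432) = Rational(40886895746, 119)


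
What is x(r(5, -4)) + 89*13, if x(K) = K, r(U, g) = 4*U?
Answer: 1177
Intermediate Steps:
x(r(5, -4)) + 89*13 = 4*5 + 89*13 = 20 + 1157 = 1177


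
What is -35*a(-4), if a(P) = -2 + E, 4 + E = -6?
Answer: 420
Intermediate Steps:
E = -10 (E = -4 - 6 = -10)
a(P) = -12 (a(P) = -2 - 10 = -12)
-35*a(-4) = -35*(-12) = 420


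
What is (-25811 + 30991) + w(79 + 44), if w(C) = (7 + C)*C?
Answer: 21170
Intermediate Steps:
w(C) = C*(7 + C)
(-25811 + 30991) + w(79 + 44) = (-25811 + 30991) + (79 + 44)*(7 + (79 + 44)) = 5180 + 123*(7 + 123) = 5180 + 123*130 = 5180 + 15990 = 21170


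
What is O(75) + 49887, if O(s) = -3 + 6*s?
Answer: 50334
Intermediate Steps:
O(75) + 49887 = (-3 + 6*75) + 49887 = (-3 + 450) + 49887 = 447 + 49887 = 50334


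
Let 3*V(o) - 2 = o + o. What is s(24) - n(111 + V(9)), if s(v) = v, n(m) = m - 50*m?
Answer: 17369/3 ≈ 5789.7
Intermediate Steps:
V(o) = 2/3 + 2*o/3 (V(o) = 2/3 + (o + o)/3 = 2/3 + (2*o)/3 = 2/3 + 2*o/3)
n(m) = -49*m (n(m) = m - 50*m = -49*m)
s(24) - n(111 + V(9)) = 24 - (-49)*(111 + (2/3 + (2/3)*9)) = 24 - (-49)*(111 + (2/3 + 6)) = 24 - (-49)*(111 + 20/3) = 24 - (-49)*353/3 = 24 - 1*(-17297/3) = 24 + 17297/3 = 17369/3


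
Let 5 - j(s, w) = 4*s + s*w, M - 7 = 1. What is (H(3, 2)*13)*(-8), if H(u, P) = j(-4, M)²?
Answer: -292136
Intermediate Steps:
M = 8 (M = 7 + 1 = 8)
j(s, w) = 5 - 4*s - s*w (j(s, w) = 5 - (4*s + s*w) = 5 + (-4*s - s*w) = 5 - 4*s - s*w)
H(u, P) = 2809 (H(u, P) = (5 - 4*(-4) - 1*(-4)*8)² = (5 + 16 + 32)² = 53² = 2809)
(H(3, 2)*13)*(-8) = (2809*13)*(-8) = 36517*(-8) = -292136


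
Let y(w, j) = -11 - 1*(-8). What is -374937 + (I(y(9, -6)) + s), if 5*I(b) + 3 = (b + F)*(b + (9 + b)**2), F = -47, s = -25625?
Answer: -2004463/5 ≈ -4.0089e+5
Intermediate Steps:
y(w, j) = -3 (y(w, j) = -11 + 8 = -3)
I(b) = -3/5 + (-47 + b)*(b + (9 + b)**2)/5 (I(b) = -3/5 + ((b - 47)*(b + (9 + b)**2))/5 = -3/5 + ((-47 + b)*(b + (9 + b)**2))/5 = -3/5 + (-47 + b)*(b + (9 + b)**2)/5)
-374937 + (I(y(9, -6)) + s) = -374937 + ((-762 - 812/5*(-3) - 28/5*(-3)**2 + (1/5)*(-3)**3) - 25625) = -374937 + ((-762 + 2436/5 - 28/5*9 + (1/5)*(-27)) - 25625) = -374937 + ((-762 + 2436/5 - 252/5 - 27/5) - 25625) = -374937 + (-1653/5 - 25625) = -374937 - 129778/5 = -2004463/5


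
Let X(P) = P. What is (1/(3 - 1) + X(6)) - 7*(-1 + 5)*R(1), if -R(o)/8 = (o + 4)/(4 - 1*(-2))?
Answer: 1159/6 ≈ 193.17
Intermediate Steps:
R(o) = -16/3 - 4*o/3 (R(o) = -8*(o + 4)/(4 - 1*(-2)) = -8*(4 + o)/(4 + 2) = -8*(4 + o)/6 = -8*(⅔ + o/6) = -16/3 - 4*o/3)
(1/(3 - 1) + X(6)) - 7*(-1 + 5)*R(1) = (1/(3 - 1) + 6) - 7*(-1 + 5)*(-16/3 - 4/3*1) = (1/2 + 6) - 28*(-16/3 - 4/3) = (½ + 6) - 28*(-20)/3 = 13/2 - 7*(-80/3) = 13/2 + 560/3 = 1159/6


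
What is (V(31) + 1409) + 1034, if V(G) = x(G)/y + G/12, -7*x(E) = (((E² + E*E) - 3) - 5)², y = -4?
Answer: 11195617/84 ≈ 1.3328e+5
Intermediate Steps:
x(E) = -(-8 + 2*E²)²/7 (x(E) = -(((E² + E*E) - 3) - 5)²/7 = -(((E² + E²) - 3) - 5)²/7 = -((2*E² - 3) - 5)²/7 = -((-3 + 2*E²) - 5)²/7 = -(-8 + 2*E²)²/7)
V(G) = (-4 + G²)²/7 + G/12 (V(G) = -4*(-4 + G²)²/7/(-4) + G/12 = -4*(-4 + G²)²/7*(-¼) + G*(1/12) = (-4 + G²)²/7 + G/12)
(V(31) + 1409) + 1034 = (((-4 + 31²)²/7 + (1/12)*31) + 1409) + 1034 = (((-4 + 961)²/7 + 31/12) + 1409) + 1034 = (((⅐)*957² + 31/12) + 1409) + 1034 = (((⅐)*915849 + 31/12) + 1409) + 1034 = ((915849/7 + 31/12) + 1409) + 1034 = (10990405/84 + 1409) + 1034 = 11108761/84 + 1034 = 11195617/84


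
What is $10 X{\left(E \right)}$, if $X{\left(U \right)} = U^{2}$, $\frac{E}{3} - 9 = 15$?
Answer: $51840$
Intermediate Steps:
$E = 72$ ($E = 27 + 3 \cdot 15 = 27 + 45 = 72$)
$10 X{\left(E \right)} = 10 \cdot 72^{2} = 10 \cdot 5184 = 51840$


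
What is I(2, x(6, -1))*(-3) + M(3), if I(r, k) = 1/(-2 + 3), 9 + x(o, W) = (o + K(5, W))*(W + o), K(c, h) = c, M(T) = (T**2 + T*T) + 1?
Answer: 16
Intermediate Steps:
M(T) = 1 + 2*T**2 (M(T) = (T**2 + T**2) + 1 = 2*T**2 + 1 = 1 + 2*T**2)
x(o, W) = -9 + (5 + o)*(W + o) (x(o, W) = -9 + (o + 5)*(W + o) = -9 + (5 + o)*(W + o))
I(r, k) = 1 (I(r, k) = 1/1 = 1)
I(2, x(6, -1))*(-3) + M(3) = 1*(-3) + (1 + 2*3**2) = -3 + (1 + 2*9) = -3 + (1 + 18) = -3 + 19 = 16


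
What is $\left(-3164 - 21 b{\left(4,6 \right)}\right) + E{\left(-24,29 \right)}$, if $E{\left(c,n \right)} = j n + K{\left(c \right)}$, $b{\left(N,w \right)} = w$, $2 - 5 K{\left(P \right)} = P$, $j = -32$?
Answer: $- \frac{21064}{5} \approx -4212.8$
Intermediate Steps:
$K{\left(P \right)} = \frac{2}{5} - \frac{P}{5}$
$E{\left(c,n \right)} = \frac{2}{5} - 32 n - \frac{c}{5}$ ($E{\left(c,n \right)} = - 32 n - \left(- \frac{2}{5} + \frac{c}{5}\right) = \frac{2}{5} - 32 n - \frac{c}{5}$)
$\left(-3164 - 21 b{\left(4,6 \right)}\right) + E{\left(-24,29 \right)} = \left(-3164 - 126\right) - \frac{4614}{5} = \left(-3164 - 126\right) + \left(\frac{2}{5} - 928 + \frac{24}{5}\right) = -3290 - \frac{4614}{5} = - \frac{21064}{5}$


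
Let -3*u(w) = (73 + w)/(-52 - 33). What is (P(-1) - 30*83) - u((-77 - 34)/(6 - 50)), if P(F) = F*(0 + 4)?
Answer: -27986003/11220 ≈ -2494.3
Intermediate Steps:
P(F) = 4*F (P(F) = F*4 = 4*F)
u(w) = 73/255 + w/255 (u(w) = -(73 + w)/(3*(-52 - 33)) = -(73 + w)/(3*(-85)) = -(73 + w)*(-1)/(3*85) = -(-73/85 - w/85)/3 = 73/255 + w/255)
(P(-1) - 30*83) - u((-77 - 34)/(6 - 50)) = (4*(-1) - 30*83) - (73/255 + ((-77 - 34)/(6 - 50))/255) = (-4 - 2490) - (73/255 + (-111/(-44))/255) = -2494 - (73/255 + (-111*(-1/44))/255) = -2494 - (73/255 + (1/255)*(111/44)) = -2494 - (73/255 + 37/3740) = -2494 - 1*3323/11220 = -2494 - 3323/11220 = -27986003/11220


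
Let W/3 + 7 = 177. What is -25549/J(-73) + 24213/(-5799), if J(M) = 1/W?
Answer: -25186978741/1933 ≈ -1.3030e+7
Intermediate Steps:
W = 510 (W = -21 + 3*177 = -21 + 531 = 510)
J(M) = 1/510
-25549/J(-73) + 24213/(-5799) = -25549/1/510 + 24213/(-5799) = -25549*510 + 24213*(-1/5799) = -13029990 - 8071/1933 = -25186978741/1933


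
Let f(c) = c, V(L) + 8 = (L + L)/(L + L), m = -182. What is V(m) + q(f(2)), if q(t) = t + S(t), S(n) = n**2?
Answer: -1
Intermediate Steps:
V(L) = -7 (V(L) = -8 + (L + L)/(L + L) = -8 + (2*L)/((2*L)) = -8 + (2*L)*(1/(2*L)) = -8 + 1 = -7)
q(t) = t + t**2
V(m) + q(f(2)) = -7 + 2*(1 + 2) = -7 + 2*3 = -7 + 6 = -1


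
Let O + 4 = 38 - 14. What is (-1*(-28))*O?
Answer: 560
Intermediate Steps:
O = 20 (O = -4 + (38 - 14) = -4 + 24 = 20)
(-1*(-28))*O = -1*(-28)*20 = 28*20 = 560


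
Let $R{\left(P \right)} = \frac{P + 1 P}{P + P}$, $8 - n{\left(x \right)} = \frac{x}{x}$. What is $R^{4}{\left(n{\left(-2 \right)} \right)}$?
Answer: $1$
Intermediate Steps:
$n{\left(x \right)} = 7$ ($n{\left(x \right)} = 8 - \frac{x}{x} = 8 - 1 = 7$)
$R{\left(P \right)} = 1$ ($R{\left(P \right)} = \frac{P + P}{2 P} = 2 P \frac{1}{2 P} = 1$)
$R^{4}{\left(n{\left(-2 \right)} \right)} = 1^{4} = 1$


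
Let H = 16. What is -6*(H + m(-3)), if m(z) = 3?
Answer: -114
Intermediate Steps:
-6*(H + m(-3)) = -6*(16 + 3) = -6*19 = -1*114 = -114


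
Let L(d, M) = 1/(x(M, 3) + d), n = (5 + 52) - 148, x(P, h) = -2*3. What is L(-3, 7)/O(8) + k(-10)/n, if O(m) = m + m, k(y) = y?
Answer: 1349/13104 ≈ 0.10295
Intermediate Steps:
x(P, h) = -6
O(m) = 2*m
n = -91 (n = 57 - 148 = -91)
L(d, M) = 1/(-6 + d)
L(-3, 7)/O(8) + k(-10)/n = 1/((-6 - 3)*((2*8))) - 10/(-91) = 1/(-9*16) - 10*(-1/91) = -⅑*1/16 + 10/91 = -1/144 + 10/91 = 1349/13104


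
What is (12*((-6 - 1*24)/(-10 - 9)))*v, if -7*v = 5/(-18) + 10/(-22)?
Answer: 2900/1463 ≈ 1.9822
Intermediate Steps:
v = 145/1386 (v = -(5/(-18) + 10/(-22))/7 = -(5*(-1/18) + 10*(-1/22))/7 = -(-5/18 - 5/11)/7 = -⅐*(-145/198) = 145/1386 ≈ 0.10462)
(12*((-6 - 1*24)/(-10 - 9)))*v = (12*((-6 - 1*24)/(-10 - 9)))*(145/1386) = (12*((-6 - 24)/(-19)))*(145/1386) = (12*(-30*(-1/19)))*(145/1386) = (12*(30/19))*(145/1386) = (360/19)*(145/1386) = 2900/1463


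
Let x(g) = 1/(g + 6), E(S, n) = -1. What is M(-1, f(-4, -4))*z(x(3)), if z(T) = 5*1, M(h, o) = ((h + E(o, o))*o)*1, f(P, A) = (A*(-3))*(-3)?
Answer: 360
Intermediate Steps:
x(g) = 1/(6 + g)
f(P, A) = 9*A (f(P, A) = -3*A*(-3) = 9*A)
M(h, o) = o*(-1 + h) (M(h, o) = ((h - 1)*o)*1 = ((-1 + h)*o)*1 = (o*(-1 + h))*1 = o*(-1 + h))
z(T) = 5
M(-1, f(-4, -4))*z(x(3)) = ((9*(-4))*(-1 - 1))*5 = -36*(-2)*5 = 72*5 = 360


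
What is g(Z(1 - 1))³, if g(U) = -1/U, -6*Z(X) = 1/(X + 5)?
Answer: 27000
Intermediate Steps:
Z(X) = -1/(6*(5 + X)) (Z(X) = -1/(6*(X + 5)) = -1/(6*(5 + X)))
g(Z(1 - 1))³ = (-1/((-1/(30 + 6*(1 - 1)))))³ = (-1/((-1/(30 + 6*0))))³ = (-1/((-1/(30 + 0))))³ = (-1/((-1/30)))³ = (-1/((-1*1/30)))³ = (-1/(-1/30))³ = (-1*(-30))³ = 30³ = 27000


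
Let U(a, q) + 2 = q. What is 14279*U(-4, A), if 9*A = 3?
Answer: -71395/3 ≈ -23798.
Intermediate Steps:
A = 1/3 (A = (1/9)*3 = 1/3 ≈ 0.33333)
U(a, q) = -2 + q
14279*U(-4, A) = 14279*(-2 + 1/3) = 14279*(-5/3) = -71395/3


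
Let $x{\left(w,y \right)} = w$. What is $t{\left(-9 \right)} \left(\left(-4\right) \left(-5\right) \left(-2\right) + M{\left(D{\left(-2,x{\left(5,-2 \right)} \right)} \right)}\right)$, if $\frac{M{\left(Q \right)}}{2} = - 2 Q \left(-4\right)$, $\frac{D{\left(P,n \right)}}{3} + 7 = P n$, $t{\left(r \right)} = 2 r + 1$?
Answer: $14552$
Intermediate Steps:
$t{\left(r \right)} = 1 + 2 r$
$D{\left(P,n \right)} = -21 + 3 P n$
$M{\left(Q \right)} = 16 Q$ ($M{\left(Q \right)} = 2 - 2 Q \left(-4\right) = 2 \cdot 8 Q = 16 Q$)
$t{\left(-9 \right)} \left(\left(-4\right) \left(-5\right) \left(-2\right) + M{\left(D{\left(-2,x{\left(5,-2 \right)} \right)} \right)}\right) = \left(1 + 2 \left(-9\right)\right) \left(\left(-4\right) \left(-5\right) \left(-2\right) + 16 \left(-21 + 3 \left(-2\right) 5\right)\right) = \left(1 - 18\right) \left(20 \left(-2\right) + 16 \left(-21 - 30\right)\right) = - 17 \left(-40 + 16 \left(-51\right)\right) = - 17 \left(-40 - 816\right) = \left(-17\right) \left(-856\right) = 14552$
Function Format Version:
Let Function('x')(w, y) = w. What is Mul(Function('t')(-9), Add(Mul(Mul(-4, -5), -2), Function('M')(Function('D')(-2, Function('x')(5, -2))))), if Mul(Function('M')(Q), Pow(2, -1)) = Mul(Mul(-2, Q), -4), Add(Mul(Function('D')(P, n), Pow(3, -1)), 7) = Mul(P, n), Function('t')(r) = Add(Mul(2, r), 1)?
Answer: 14552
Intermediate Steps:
Function('t')(r) = Add(1, Mul(2, r))
Function('D')(P, n) = Add(-21, Mul(3, P, n)) (Function('D')(P, n) = Add(-21, Mul(3, Mul(P, n))) = Add(-21, Mul(3, P, n)))
Function('M')(Q) = Mul(16, Q) (Function('M')(Q) = Mul(2, Mul(Mul(-2, Q), -4)) = Mul(2, Mul(8, Q)) = Mul(16, Q))
Mul(Function('t')(-9), Add(Mul(Mul(-4, -5), -2), Function('M')(Function('D')(-2, Function('x')(5, -2))))) = Mul(Add(1, Mul(2, -9)), Add(Mul(Mul(-4, -5), -2), Mul(16, Add(-21, Mul(3, -2, 5))))) = Mul(Add(1, -18), Add(Mul(20, -2), Mul(16, Add(-21, -30)))) = Mul(-17, Add(-40, Mul(16, -51))) = Mul(-17, Add(-40, -816)) = Mul(-17, -856) = 14552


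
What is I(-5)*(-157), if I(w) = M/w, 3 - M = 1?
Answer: 314/5 ≈ 62.800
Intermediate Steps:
M = 2 (M = 3 - 1*1 = 3 - 1 = 2)
I(w) = 2/w
I(-5)*(-157) = (2/(-5))*(-157) = (2*(-1/5))*(-157) = -2/5*(-157) = 314/5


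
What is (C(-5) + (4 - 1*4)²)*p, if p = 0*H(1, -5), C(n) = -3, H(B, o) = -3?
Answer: 0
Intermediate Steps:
p = 0 (p = 0*(-3) = 0)
(C(-5) + (4 - 1*4)²)*p = (-3 + (4 - 1*4)²)*0 = (-3 + (4 - 4)²)*0 = (-3 + 0²)*0 = (-3 + 0)*0 = -3*0 = 0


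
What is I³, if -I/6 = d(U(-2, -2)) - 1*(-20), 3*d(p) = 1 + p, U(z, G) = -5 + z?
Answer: -1259712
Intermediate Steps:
d(p) = ⅓ + p/3 (d(p) = (1 + p)/3 = ⅓ + p/3)
I = -108 (I = -6*((⅓ + (-5 - 2)/3) - 1*(-20)) = -6*((⅓ + (⅓)*(-7)) + 20) = -6*((⅓ - 7/3) + 20) = -6*(-2 + 20) = -6*18 = -108)
I³ = (-108)³ = -1259712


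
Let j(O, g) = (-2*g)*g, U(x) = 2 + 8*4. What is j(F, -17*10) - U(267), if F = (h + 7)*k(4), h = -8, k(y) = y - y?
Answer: -57834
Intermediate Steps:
k(y) = 0
U(x) = 34 (U(x) = 2 + 32 = 34)
F = 0 (F = (-8 + 7)*0 = -1*0 = 0)
j(O, g) = -2*g**2
j(F, -17*10) - U(267) = -2*(-17*10)**2 - 1*34 = -2*(-170)**2 - 34 = -2*28900 - 34 = -57800 - 34 = -57834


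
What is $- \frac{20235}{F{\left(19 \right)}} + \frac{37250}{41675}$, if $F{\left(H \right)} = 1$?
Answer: $- \frac{33730255}{1667} \approx -20234.0$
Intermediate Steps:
$- \frac{20235}{F{\left(19 \right)}} + \frac{37250}{41675} = - \frac{20235}{1} + \frac{37250}{41675} = \left(-20235\right) 1 + 37250 \cdot \frac{1}{41675} = -20235 + \frac{1490}{1667} = - \frac{33730255}{1667}$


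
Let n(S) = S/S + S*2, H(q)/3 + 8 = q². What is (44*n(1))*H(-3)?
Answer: 396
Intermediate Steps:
H(q) = -24 + 3*q²
n(S) = 1 + 2*S
(44*n(1))*H(-3) = (44*(1 + 2*1))*(-24 + 3*(-3)²) = (44*(1 + 2))*(-24 + 3*9) = (44*3)*(-24 + 27) = 132*3 = 396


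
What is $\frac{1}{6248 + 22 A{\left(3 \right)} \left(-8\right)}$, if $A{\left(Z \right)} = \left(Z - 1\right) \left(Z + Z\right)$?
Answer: $\frac{1}{4136} \approx 0.00024178$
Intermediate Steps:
$A{\left(Z \right)} = 2 Z \left(-1 + Z\right)$ ($A{\left(Z \right)} = \left(-1 + Z\right) 2 Z = 2 Z \left(-1 + Z\right)$)
$\frac{1}{6248 + 22 A{\left(3 \right)} \left(-8\right)} = \frac{1}{6248 + 22 \cdot 2 \cdot 3 \left(-1 + 3\right) \left(-8\right)} = \frac{1}{6248 + 22 \cdot 2 \cdot 3 \cdot 2 \left(-8\right)} = \frac{1}{6248 + 22 \cdot 12 \left(-8\right)} = \frac{1}{6248 + 264 \left(-8\right)} = \frac{1}{6248 - 2112} = \frac{1}{4136}$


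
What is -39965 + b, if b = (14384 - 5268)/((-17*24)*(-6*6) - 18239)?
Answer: -2677827/67 ≈ -39968.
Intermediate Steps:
b = -172/67 (b = 9116/(-408*(-36) - 18239) = 9116/(14688 - 18239) = 9116/(-3551) = 9116*(-1/3551) = -172/67 ≈ -2.5672)
-39965 + b = -39965 - 172/67 = -2677827/67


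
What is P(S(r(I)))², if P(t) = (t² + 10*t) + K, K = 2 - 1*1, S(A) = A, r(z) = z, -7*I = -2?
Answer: 37249/2401 ≈ 15.514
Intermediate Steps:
I = 2/7 (I = -⅐*(-2) = 2/7 ≈ 0.28571)
K = 1 (K = 2 - 1 = 1)
P(t) = 1 + t² + 10*t (P(t) = (t² + 10*t) + 1 = 1 + t² + 10*t)
P(S(r(I)))² = (1 + (2/7)² + 10*(2/7))² = (1 + 4/49 + 20/7)² = (193/49)² = 37249/2401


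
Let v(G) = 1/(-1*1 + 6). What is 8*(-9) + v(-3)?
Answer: -359/5 ≈ -71.800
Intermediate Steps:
v(G) = ⅕ (v(G) = 1/(-1 + 6) = 1/5 = ⅕)
8*(-9) + v(-3) = 8*(-9) + ⅕ = -72 + ⅕ = -359/5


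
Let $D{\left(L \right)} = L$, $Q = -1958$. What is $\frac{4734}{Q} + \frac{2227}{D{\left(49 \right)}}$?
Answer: $\frac{2064250}{47971} \approx 43.031$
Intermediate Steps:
$\frac{4734}{Q} + \frac{2227}{D{\left(49 \right)}} = \frac{4734}{-1958} + \frac{2227}{49} = 4734 \left(- \frac{1}{1958}\right) + 2227 \cdot \frac{1}{49} = - \frac{2367}{979} + \frac{2227}{49} = \frac{2064250}{47971}$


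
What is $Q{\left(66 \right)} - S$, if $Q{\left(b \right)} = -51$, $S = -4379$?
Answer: $4328$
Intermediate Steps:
$Q{\left(66 \right)} - S = -51 - -4379 = -51 + 4379 = 4328$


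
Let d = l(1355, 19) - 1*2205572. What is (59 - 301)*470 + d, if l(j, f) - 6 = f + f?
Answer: -2319268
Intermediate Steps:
l(j, f) = 6 + 2*f (l(j, f) = 6 + (f + f) = 6 + 2*f)
d = -2205528 (d = (6 + 2*19) - 1*2205572 = (6 + 38) - 2205572 = 44 - 2205572 = -2205528)
(59 - 301)*470 + d = (59 - 301)*470 - 2205528 = -242*470 - 2205528 = -113740 - 2205528 = -2319268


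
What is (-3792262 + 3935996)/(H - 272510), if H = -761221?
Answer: -143734/1033731 ≈ -0.13904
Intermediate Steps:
(-3792262 + 3935996)/(H - 272510) = (-3792262 + 3935996)/(-761221 - 272510) = 143734/(-1033731) = 143734*(-1/1033731) = -143734/1033731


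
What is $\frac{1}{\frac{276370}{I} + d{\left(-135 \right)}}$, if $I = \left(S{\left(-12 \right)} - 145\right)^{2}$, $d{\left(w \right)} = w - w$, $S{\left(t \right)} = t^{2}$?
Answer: $\frac{1}{276370} \approx 3.6183 \cdot 10^{-6}$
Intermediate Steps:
$d{\left(w \right)} = 0$
$I = 1$ ($I = \left(\left(-12\right)^{2} - 145\right)^{2} = \left(144 - 145\right)^{2} = \left(-1\right)^{2} = 1$)
$\frac{1}{\frac{276370}{I} + d{\left(-135 \right)}} = \frac{1}{\frac{276370}{1} + 0} = \frac{1}{276370 \cdot 1 + 0} = \frac{1}{276370 + 0} = \frac{1}{276370}$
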